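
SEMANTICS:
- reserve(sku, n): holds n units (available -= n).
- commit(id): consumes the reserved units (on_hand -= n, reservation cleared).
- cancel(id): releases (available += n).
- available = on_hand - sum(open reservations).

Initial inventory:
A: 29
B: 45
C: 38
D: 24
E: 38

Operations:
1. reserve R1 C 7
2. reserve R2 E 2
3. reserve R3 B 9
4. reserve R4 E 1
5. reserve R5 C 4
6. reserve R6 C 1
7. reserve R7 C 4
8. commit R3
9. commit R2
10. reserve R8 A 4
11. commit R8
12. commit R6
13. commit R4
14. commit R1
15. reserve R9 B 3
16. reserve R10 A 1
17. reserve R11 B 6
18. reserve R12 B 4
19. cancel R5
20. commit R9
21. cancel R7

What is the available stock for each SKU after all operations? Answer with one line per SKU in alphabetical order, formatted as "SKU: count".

Step 1: reserve R1 C 7 -> on_hand[A=29 B=45 C=38 D=24 E=38] avail[A=29 B=45 C=31 D=24 E=38] open={R1}
Step 2: reserve R2 E 2 -> on_hand[A=29 B=45 C=38 D=24 E=38] avail[A=29 B=45 C=31 D=24 E=36] open={R1,R2}
Step 3: reserve R3 B 9 -> on_hand[A=29 B=45 C=38 D=24 E=38] avail[A=29 B=36 C=31 D=24 E=36] open={R1,R2,R3}
Step 4: reserve R4 E 1 -> on_hand[A=29 B=45 C=38 D=24 E=38] avail[A=29 B=36 C=31 D=24 E=35] open={R1,R2,R3,R4}
Step 5: reserve R5 C 4 -> on_hand[A=29 B=45 C=38 D=24 E=38] avail[A=29 B=36 C=27 D=24 E=35] open={R1,R2,R3,R4,R5}
Step 6: reserve R6 C 1 -> on_hand[A=29 B=45 C=38 D=24 E=38] avail[A=29 B=36 C=26 D=24 E=35] open={R1,R2,R3,R4,R5,R6}
Step 7: reserve R7 C 4 -> on_hand[A=29 B=45 C=38 D=24 E=38] avail[A=29 B=36 C=22 D=24 E=35] open={R1,R2,R3,R4,R5,R6,R7}
Step 8: commit R3 -> on_hand[A=29 B=36 C=38 D=24 E=38] avail[A=29 B=36 C=22 D=24 E=35] open={R1,R2,R4,R5,R6,R7}
Step 9: commit R2 -> on_hand[A=29 B=36 C=38 D=24 E=36] avail[A=29 B=36 C=22 D=24 E=35] open={R1,R4,R5,R6,R7}
Step 10: reserve R8 A 4 -> on_hand[A=29 B=36 C=38 D=24 E=36] avail[A=25 B=36 C=22 D=24 E=35] open={R1,R4,R5,R6,R7,R8}
Step 11: commit R8 -> on_hand[A=25 B=36 C=38 D=24 E=36] avail[A=25 B=36 C=22 D=24 E=35] open={R1,R4,R5,R6,R7}
Step 12: commit R6 -> on_hand[A=25 B=36 C=37 D=24 E=36] avail[A=25 B=36 C=22 D=24 E=35] open={R1,R4,R5,R7}
Step 13: commit R4 -> on_hand[A=25 B=36 C=37 D=24 E=35] avail[A=25 B=36 C=22 D=24 E=35] open={R1,R5,R7}
Step 14: commit R1 -> on_hand[A=25 B=36 C=30 D=24 E=35] avail[A=25 B=36 C=22 D=24 E=35] open={R5,R7}
Step 15: reserve R9 B 3 -> on_hand[A=25 B=36 C=30 D=24 E=35] avail[A=25 B=33 C=22 D=24 E=35] open={R5,R7,R9}
Step 16: reserve R10 A 1 -> on_hand[A=25 B=36 C=30 D=24 E=35] avail[A=24 B=33 C=22 D=24 E=35] open={R10,R5,R7,R9}
Step 17: reserve R11 B 6 -> on_hand[A=25 B=36 C=30 D=24 E=35] avail[A=24 B=27 C=22 D=24 E=35] open={R10,R11,R5,R7,R9}
Step 18: reserve R12 B 4 -> on_hand[A=25 B=36 C=30 D=24 E=35] avail[A=24 B=23 C=22 D=24 E=35] open={R10,R11,R12,R5,R7,R9}
Step 19: cancel R5 -> on_hand[A=25 B=36 C=30 D=24 E=35] avail[A=24 B=23 C=26 D=24 E=35] open={R10,R11,R12,R7,R9}
Step 20: commit R9 -> on_hand[A=25 B=33 C=30 D=24 E=35] avail[A=24 B=23 C=26 D=24 E=35] open={R10,R11,R12,R7}
Step 21: cancel R7 -> on_hand[A=25 B=33 C=30 D=24 E=35] avail[A=24 B=23 C=30 D=24 E=35] open={R10,R11,R12}

Answer: A: 24
B: 23
C: 30
D: 24
E: 35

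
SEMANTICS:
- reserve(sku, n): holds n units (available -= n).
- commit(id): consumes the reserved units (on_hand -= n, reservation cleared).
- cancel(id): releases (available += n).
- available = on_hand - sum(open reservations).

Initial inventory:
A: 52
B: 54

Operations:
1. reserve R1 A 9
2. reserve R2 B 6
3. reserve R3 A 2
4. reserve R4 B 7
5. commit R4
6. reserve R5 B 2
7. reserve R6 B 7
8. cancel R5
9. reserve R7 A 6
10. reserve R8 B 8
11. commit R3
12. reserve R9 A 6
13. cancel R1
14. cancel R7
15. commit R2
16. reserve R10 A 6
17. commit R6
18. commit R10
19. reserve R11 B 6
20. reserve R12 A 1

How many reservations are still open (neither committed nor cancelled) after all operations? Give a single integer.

Step 1: reserve R1 A 9 -> on_hand[A=52 B=54] avail[A=43 B=54] open={R1}
Step 2: reserve R2 B 6 -> on_hand[A=52 B=54] avail[A=43 B=48] open={R1,R2}
Step 3: reserve R3 A 2 -> on_hand[A=52 B=54] avail[A=41 B=48] open={R1,R2,R3}
Step 4: reserve R4 B 7 -> on_hand[A=52 B=54] avail[A=41 B=41] open={R1,R2,R3,R4}
Step 5: commit R4 -> on_hand[A=52 B=47] avail[A=41 B=41] open={R1,R2,R3}
Step 6: reserve R5 B 2 -> on_hand[A=52 B=47] avail[A=41 B=39] open={R1,R2,R3,R5}
Step 7: reserve R6 B 7 -> on_hand[A=52 B=47] avail[A=41 B=32] open={R1,R2,R3,R5,R6}
Step 8: cancel R5 -> on_hand[A=52 B=47] avail[A=41 B=34] open={R1,R2,R3,R6}
Step 9: reserve R7 A 6 -> on_hand[A=52 B=47] avail[A=35 B=34] open={R1,R2,R3,R6,R7}
Step 10: reserve R8 B 8 -> on_hand[A=52 B=47] avail[A=35 B=26] open={R1,R2,R3,R6,R7,R8}
Step 11: commit R3 -> on_hand[A=50 B=47] avail[A=35 B=26] open={R1,R2,R6,R7,R8}
Step 12: reserve R9 A 6 -> on_hand[A=50 B=47] avail[A=29 B=26] open={R1,R2,R6,R7,R8,R9}
Step 13: cancel R1 -> on_hand[A=50 B=47] avail[A=38 B=26] open={R2,R6,R7,R8,R9}
Step 14: cancel R7 -> on_hand[A=50 B=47] avail[A=44 B=26] open={R2,R6,R8,R9}
Step 15: commit R2 -> on_hand[A=50 B=41] avail[A=44 B=26] open={R6,R8,R9}
Step 16: reserve R10 A 6 -> on_hand[A=50 B=41] avail[A=38 B=26] open={R10,R6,R8,R9}
Step 17: commit R6 -> on_hand[A=50 B=34] avail[A=38 B=26] open={R10,R8,R9}
Step 18: commit R10 -> on_hand[A=44 B=34] avail[A=38 B=26] open={R8,R9}
Step 19: reserve R11 B 6 -> on_hand[A=44 B=34] avail[A=38 B=20] open={R11,R8,R9}
Step 20: reserve R12 A 1 -> on_hand[A=44 B=34] avail[A=37 B=20] open={R11,R12,R8,R9}
Open reservations: ['R11', 'R12', 'R8', 'R9'] -> 4

Answer: 4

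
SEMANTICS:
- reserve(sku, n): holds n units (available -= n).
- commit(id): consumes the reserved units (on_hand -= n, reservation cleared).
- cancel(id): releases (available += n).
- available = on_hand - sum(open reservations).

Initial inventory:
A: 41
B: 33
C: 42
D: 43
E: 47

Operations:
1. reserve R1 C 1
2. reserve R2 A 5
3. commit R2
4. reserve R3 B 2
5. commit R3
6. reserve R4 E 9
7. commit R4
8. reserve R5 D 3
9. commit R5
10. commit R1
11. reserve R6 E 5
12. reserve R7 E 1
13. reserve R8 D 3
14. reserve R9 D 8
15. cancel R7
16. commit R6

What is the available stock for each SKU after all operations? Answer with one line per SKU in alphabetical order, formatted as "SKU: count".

Step 1: reserve R1 C 1 -> on_hand[A=41 B=33 C=42 D=43 E=47] avail[A=41 B=33 C=41 D=43 E=47] open={R1}
Step 2: reserve R2 A 5 -> on_hand[A=41 B=33 C=42 D=43 E=47] avail[A=36 B=33 C=41 D=43 E=47] open={R1,R2}
Step 3: commit R2 -> on_hand[A=36 B=33 C=42 D=43 E=47] avail[A=36 B=33 C=41 D=43 E=47] open={R1}
Step 4: reserve R3 B 2 -> on_hand[A=36 B=33 C=42 D=43 E=47] avail[A=36 B=31 C=41 D=43 E=47] open={R1,R3}
Step 5: commit R3 -> on_hand[A=36 B=31 C=42 D=43 E=47] avail[A=36 B=31 C=41 D=43 E=47] open={R1}
Step 6: reserve R4 E 9 -> on_hand[A=36 B=31 C=42 D=43 E=47] avail[A=36 B=31 C=41 D=43 E=38] open={R1,R4}
Step 7: commit R4 -> on_hand[A=36 B=31 C=42 D=43 E=38] avail[A=36 B=31 C=41 D=43 E=38] open={R1}
Step 8: reserve R5 D 3 -> on_hand[A=36 B=31 C=42 D=43 E=38] avail[A=36 B=31 C=41 D=40 E=38] open={R1,R5}
Step 9: commit R5 -> on_hand[A=36 B=31 C=42 D=40 E=38] avail[A=36 B=31 C=41 D=40 E=38] open={R1}
Step 10: commit R1 -> on_hand[A=36 B=31 C=41 D=40 E=38] avail[A=36 B=31 C=41 D=40 E=38] open={}
Step 11: reserve R6 E 5 -> on_hand[A=36 B=31 C=41 D=40 E=38] avail[A=36 B=31 C=41 D=40 E=33] open={R6}
Step 12: reserve R7 E 1 -> on_hand[A=36 B=31 C=41 D=40 E=38] avail[A=36 B=31 C=41 D=40 E=32] open={R6,R7}
Step 13: reserve R8 D 3 -> on_hand[A=36 B=31 C=41 D=40 E=38] avail[A=36 B=31 C=41 D=37 E=32] open={R6,R7,R8}
Step 14: reserve R9 D 8 -> on_hand[A=36 B=31 C=41 D=40 E=38] avail[A=36 B=31 C=41 D=29 E=32] open={R6,R7,R8,R9}
Step 15: cancel R7 -> on_hand[A=36 B=31 C=41 D=40 E=38] avail[A=36 B=31 C=41 D=29 E=33] open={R6,R8,R9}
Step 16: commit R6 -> on_hand[A=36 B=31 C=41 D=40 E=33] avail[A=36 B=31 C=41 D=29 E=33] open={R8,R9}

Answer: A: 36
B: 31
C: 41
D: 29
E: 33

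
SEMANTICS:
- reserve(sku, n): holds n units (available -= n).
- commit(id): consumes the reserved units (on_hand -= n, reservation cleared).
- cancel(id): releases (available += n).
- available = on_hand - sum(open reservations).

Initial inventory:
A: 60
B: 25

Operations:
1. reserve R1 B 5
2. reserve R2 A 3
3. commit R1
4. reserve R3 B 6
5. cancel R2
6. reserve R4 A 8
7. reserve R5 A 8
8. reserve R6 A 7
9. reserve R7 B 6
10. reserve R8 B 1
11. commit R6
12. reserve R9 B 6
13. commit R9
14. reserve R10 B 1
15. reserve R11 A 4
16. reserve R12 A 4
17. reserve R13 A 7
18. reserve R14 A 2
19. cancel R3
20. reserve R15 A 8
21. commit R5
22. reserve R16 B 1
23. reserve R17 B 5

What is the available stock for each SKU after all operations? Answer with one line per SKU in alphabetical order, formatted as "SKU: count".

Answer: A: 12
B: 0

Derivation:
Step 1: reserve R1 B 5 -> on_hand[A=60 B=25] avail[A=60 B=20] open={R1}
Step 2: reserve R2 A 3 -> on_hand[A=60 B=25] avail[A=57 B=20] open={R1,R2}
Step 3: commit R1 -> on_hand[A=60 B=20] avail[A=57 B=20] open={R2}
Step 4: reserve R3 B 6 -> on_hand[A=60 B=20] avail[A=57 B=14] open={R2,R3}
Step 5: cancel R2 -> on_hand[A=60 B=20] avail[A=60 B=14] open={R3}
Step 6: reserve R4 A 8 -> on_hand[A=60 B=20] avail[A=52 B=14] open={R3,R4}
Step 7: reserve R5 A 8 -> on_hand[A=60 B=20] avail[A=44 B=14] open={R3,R4,R5}
Step 8: reserve R6 A 7 -> on_hand[A=60 B=20] avail[A=37 B=14] open={R3,R4,R5,R6}
Step 9: reserve R7 B 6 -> on_hand[A=60 B=20] avail[A=37 B=8] open={R3,R4,R5,R6,R7}
Step 10: reserve R8 B 1 -> on_hand[A=60 B=20] avail[A=37 B=7] open={R3,R4,R5,R6,R7,R8}
Step 11: commit R6 -> on_hand[A=53 B=20] avail[A=37 B=7] open={R3,R4,R5,R7,R8}
Step 12: reserve R9 B 6 -> on_hand[A=53 B=20] avail[A=37 B=1] open={R3,R4,R5,R7,R8,R9}
Step 13: commit R9 -> on_hand[A=53 B=14] avail[A=37 B=1] open={R3,R4,R5,R7,R8}
Step 14: reserve R10 B 1 -> on_hand[A=53 B=14] avail[A=37 B=0] open={R10,R3,R4,R5,R7,R8}
Step 15: reserve R11 A 4 -> on_hand[A=53 B=14] avail[A=33 B=0] open={R10,R11,R3,R4,R5,R7,R8}
Step 16: reserve R12 A 4 -> on_hand[A=53 B=14] avail[A=29 B=0] open={R10,R11,R12,R3,R4,R5,R7,R8}
Step 17: reserve R13 A 7 -> on_hand[A=53 B=14] avail[A=22 B=0] open={R10,R11,R12,R13,R3,R4,R5,R7,R8}
Step 18: reserve R14 A 2 -> on_hand[A=53 B=14] avail[A=20 B=0] open={R10,R11,R12,R13,R14,R3,R4,R5,R7,R8}
Step 19: cancel R3 -> on_hand[A=53 B=14] avail[A=20 B=6] open={R10,R11,R12,R13,R14,R4,R5,R7,R8}
Step 20: reserve R15 A 8 -> on_hand[A=53 B=14] avail[A=12 B=6] open={R10,R11,R12,R13,R14,R15,R4,R5,R7,R8}
Step 21: commit R5 -> on_hand[A=45 B=14] avail[A=12 B=6] open={R10,R11,R12,R13,R14,R15,R4,R7,R8}
Step 22: reserve R16 B 1 -> on_hand[A=45 B=14] avail[A=12 B=5] open={R10,R11,R12,R13,R14,R15,R16,R4,R7,R8}
Step 23: reserve R17 B 5 -> on_hand[A=45 B=14] avail[A=12 B=0] open={R10,R11,R12,R13,R14,R15,R16,R17,R4,R7,R8}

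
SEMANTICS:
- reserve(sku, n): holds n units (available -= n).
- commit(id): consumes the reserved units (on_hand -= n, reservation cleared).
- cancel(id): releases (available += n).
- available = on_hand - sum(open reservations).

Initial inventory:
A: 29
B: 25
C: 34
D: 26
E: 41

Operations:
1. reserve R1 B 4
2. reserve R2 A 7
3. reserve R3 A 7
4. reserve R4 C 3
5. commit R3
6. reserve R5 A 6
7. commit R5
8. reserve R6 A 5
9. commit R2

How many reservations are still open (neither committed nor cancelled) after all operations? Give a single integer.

Answer: 3

Derivation:
Step 1: reserve R1 B 4 -> on_hand[A=29 B=25 C=34 D=26 E=41] avail[A=29 B=21 C=34 D=26 E=41] open={R1}
Step 2: reserve R2 A 7 -> on_hand[A=29 B=25 C=34 D=26 E=41] avail[A=22 B=21 C=34 D=26 E=41] open={R1,R2}
Step 3: reserve R3 A 7 -> on_hand[A=29 B=25 C=34 D=26 E=41] avail[A=15 B=21 C=34 D=26 E=41] open={R1,R2,R3}
Step 4: reserve R4 C 3 -> on_hand[A=29 B=25 C=34 D=26 E=41] avail[A=15 B=21 C=31 D=26 E=41] open={R1,R2,R3,R4}
Step 5: commit R3 -> on_hand[A=22 B=25 C=34 D=26 E=41] avail[A=15 B=21 C=31 D=26 E=41] open={R1,R2,R4}
Step 6: reserve R5 A 6 -> on_hand[A=22 B=25 C=34 D=26 E=41] avail[A=9 B=21 C=31 D=26 E=41] open={R1,R2,R4,R5}
Step 7: commit R5 -> on_hand[A=16 B=25 C=34 D=26 E=41] avail[A=9 B=21 C=31 D=26 E=41] open={R1,R2,R4}
Step 8: reserve R6 A 5 -> on_hand[A=16 B=25 C=34 D=26 E=41] avail[A=4 B=21 C=31 D=26 E=41] open={R1,R2,R4,R6}
Step 9: commit R2 -> on_hand[A=9 B=25 C=34 D=26 E=41] avail[A=4 B=21 C=31 D=26 E=41] open={R1,R4,R6}
Open reservations: ['R1', 'R4', 'R6'] -> 3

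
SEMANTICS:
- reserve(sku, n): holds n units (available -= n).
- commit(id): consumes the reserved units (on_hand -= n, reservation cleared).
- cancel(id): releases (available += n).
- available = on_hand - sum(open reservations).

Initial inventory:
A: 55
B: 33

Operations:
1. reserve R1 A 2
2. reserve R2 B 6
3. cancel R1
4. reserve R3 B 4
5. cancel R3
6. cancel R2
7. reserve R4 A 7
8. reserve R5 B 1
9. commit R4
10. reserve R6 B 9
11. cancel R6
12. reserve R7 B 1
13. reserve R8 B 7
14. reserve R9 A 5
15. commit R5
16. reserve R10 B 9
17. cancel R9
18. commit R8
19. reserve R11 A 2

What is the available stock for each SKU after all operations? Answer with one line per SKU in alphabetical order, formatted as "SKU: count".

Step 1: reserve R1 A 2 -> on_hand[A=55 B=33] avail[A=53 B=33] open={R1}
Step 2: reserve R2 B 6 -> on_hand[A=55 B=33] avail[A=53 B=27] open={R1,R2}
Step 3: cancel R1 -> on_hand[A=55 B=33] avail[A=55 B=27] open={R2}
Step 4: reserve R3 B 4 -> on_hand[A=55 B=33] avail[A=55 B=23] open={R2,R3}
Step 5: cancel R3 -> on_hand[A=55 B=33] avail[A=55 B=27] open={R2}
Step 6: cancel R2 -> on_hand[A=55 B=33] avail[A=55 B=33] open={}
Step 7: reserve R4 A 7 -> on_hand[A=55 B=33] avail[A=48 B=33] open={R4}
Step 8: reserve R5 B 1 -> on_hand[A=55 B=33] avail[A=48 B=32] open={R4,R5}
Step 9: commit R4 -> on_hand[A=48 B=33] avail[A=48 B=32] open={R5}
Step 10: reserve R6 B 9 -> on_hand[A=48 B=33] avail[A=48 B=23] open={R5,R6}
Step 11: cancel R6 -> on_hand[A=48 B=33] avail[A=48 B=32] open={R5}
Step 12: reserve R7 B 1 -> on_hand[A=48 B=33] avail[A=48 B=31] open={R5,R7}
Step 13: reserve R8 B 7 -> on_hand[A=48 B=33] avail[A=48 B=24] open={R5,R7,R8}
Step 14: reserve R9 A 5 -> on_hand[A=48 B=33] avail[A=43 B=24] open={R5,R7,R8,R9}
Step 15: commit R5 -> on_hand[A=48 B=32] avail[A=43 B=24] open={R7,R8,R9}
Step 16: reserve R10 B 9 -> on_hand[A=48 B=32] avail[A=43 B=15] open={R10,R7,R8,R9}
Step 17: cancel R9 -> on_hand[A=48 B=32] avail[A=48 B=15] open={R10,R7,R8}
Step 18: commit R8 -> on_hand[A=48 B=25] avail[A=48 B=15] open={R10,R7}
Step 19: reserve R11 A 2 -> on_hand[A=48 B=25] avail[A=46 B=15] open={R10,R11,R7}

Answer: A: 46
B: 15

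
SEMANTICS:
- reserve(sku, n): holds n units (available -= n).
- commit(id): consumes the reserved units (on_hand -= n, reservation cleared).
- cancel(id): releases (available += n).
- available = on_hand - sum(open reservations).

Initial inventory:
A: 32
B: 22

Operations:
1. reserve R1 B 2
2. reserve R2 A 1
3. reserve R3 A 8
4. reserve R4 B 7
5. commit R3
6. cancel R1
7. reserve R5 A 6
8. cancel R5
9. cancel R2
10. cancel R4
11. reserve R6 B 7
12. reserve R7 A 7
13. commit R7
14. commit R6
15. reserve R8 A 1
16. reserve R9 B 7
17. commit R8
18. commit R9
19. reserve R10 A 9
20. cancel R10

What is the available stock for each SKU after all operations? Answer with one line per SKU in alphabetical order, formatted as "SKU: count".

Answer: A: 16
B: 8

Derivation:
Step 1: reserve R1 B 2 -> on_hand[A=32 B=22] avail[A=32 B=20] open={R1}
Step 2: reserve R2 A 1 -> on_hand[A=32 B=22] avail[A=31 B=20] open={R1,R2}
Step 3: reserve R3 A 8 -> on_hand[A=32 B=22] avail[A=23 B=20] open={R1,R2,R3}
Step 4: reserve R4 B 7 -> on_hand[A=32 B=22] avail[A=23 B=13] open={R1,R2,R3,R4}
Step 5: commit R3 -> on_hand[A=24 B=22] avail[A=23 B=13] open={R1,R2,R4}
Step 6: cancel R1 -> on_hand[A=24 B=22] avail[A=23 B=15] open={R2,R4}
Step 7: reserve R5 A 6 -> on_hand[A=24 B=22] avail[A=17 B=15] open={R2,R4,R5}
Step 8: cancel R5 -> on_hand[A=24 B=22] avail[A=23 B=15] open={R2,R4}
Step 9: cancel R2 -> on_hand[A=24 B=22] avail[A=24 B=15] open={R4}
Step 10: cancel R4 -> on_hand[A=24 B=22] avail[A=24 B=22] open={}
Step 11: reserve R6 B 7 -> on_hand[A=24 B=22] avail[A=24 B=15] open={R6}
Step 12: reserve R7 A 7 -> on_hand[A=24 B=22] avail[A=17 B=15] open={R6,R7}
Step 13: commit R7 -> on_hand[A=17 B=22] avail[A=17 B=15] open={R6}
Step 14: commit R6 -> on_hand[A=17 B=15] avail[A=17 B=15] open={}
Step 15: reserve R8 A 1 -> on_hand[A=17 B=15] avail[A=16 B=15] open={R8}
Step 16: reserve R9 B 7 -> on_hand[A=17 B=15] avail[A=16 B=8] open={R8,R9}
Step 17: commit R8 -> on_hand[A=16 B=15] avail[A=16 B=8] open={R9}
Step 18: commit R9 -> on_hand[A=16 B=8] avail[A=16 B=8] open={}
Step 19: reserve R10 A 9 -> on_hand[A=16 B=8] avail[A=7 B=8] open={R10}
Step 20: cancel R10 -> on_hand[A=16 B=8] avail[A=16 B=8] open={}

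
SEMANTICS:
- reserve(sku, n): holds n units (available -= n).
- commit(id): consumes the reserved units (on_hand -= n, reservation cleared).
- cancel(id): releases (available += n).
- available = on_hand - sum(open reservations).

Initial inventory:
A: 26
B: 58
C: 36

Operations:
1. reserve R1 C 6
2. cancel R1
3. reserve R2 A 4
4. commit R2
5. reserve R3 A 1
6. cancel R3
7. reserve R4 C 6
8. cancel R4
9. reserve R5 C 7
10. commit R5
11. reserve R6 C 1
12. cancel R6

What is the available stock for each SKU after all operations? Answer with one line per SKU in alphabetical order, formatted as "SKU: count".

Step 1: reserve R1 C 6 -> on_hand[A=26 B=58 C=36] avail[A=26 B=58 C=30] open={R1}
Step 2: cancel R1 -> on_hand[A=26 B=58 C=36] avail[A=26 B=58 C=36] open={}
Step 3: reserve R2 A 4 -> on_hand[A=26 B=58 C=36] avail[A=22 B=58 C=36] open={R2}
Step 4: commit R2 -> on_hand[A=22 B=58 C=36] avail[A=22 B=58 C=36] open={}
Step 5: reserve R3 A 1 -> on_hand[A=22 B=58 C=36] avail[A=21 B=58 C=36] open={R3}
Step 6: cancel R3 -> on_hand[A=22 B=58 C=36] avail[A=22 B=58 C=36] open={}
Step 7: reserve R4 C 6 -> on_hand[A=22 B=58 C=36] avail[A=22 B=58 C=30] open={R4}
Step 8: cancel R4 -> on_hand[A=22 B=58 C=36] avail[A=22 B=58 C=36] open={}
Step 9: reserve R5 C 7 -> on_hand[A=22 B=58 C=36] avail[A=22 B=58 C=29] open={R5}
Step 10: commit R5 -> on_hand[A=22 B=58 C=29] avail[A=22 B=58 C=29] open={}
Step 11: reserve R6 C 1 -> on_hand[A=22 B=58 C=29] avail[A=22 B=58 C=28] open={R6}
Step 12: cancel R6 -> on_hand[A=22 B=58 C=29] avail[A=22 B=58 C=29] open={}

Answer: A: 22
B: 58
C: 29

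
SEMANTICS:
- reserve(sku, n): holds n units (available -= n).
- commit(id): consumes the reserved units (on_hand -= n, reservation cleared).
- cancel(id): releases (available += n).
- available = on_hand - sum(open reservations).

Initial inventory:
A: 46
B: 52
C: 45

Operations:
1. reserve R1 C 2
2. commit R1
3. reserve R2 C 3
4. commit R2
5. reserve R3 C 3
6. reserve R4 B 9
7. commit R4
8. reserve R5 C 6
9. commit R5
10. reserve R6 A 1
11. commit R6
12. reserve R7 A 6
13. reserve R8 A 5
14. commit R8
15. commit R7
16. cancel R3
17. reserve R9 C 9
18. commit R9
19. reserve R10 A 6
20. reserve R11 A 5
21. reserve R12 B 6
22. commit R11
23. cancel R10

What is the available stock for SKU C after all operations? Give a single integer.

Answer: 25

Derivation:
Step 1: reserve R1 C 2 -> on_hand[A=46 B=52 C=45] avail[A=46 B=52 C=43] open={R1}
Step 2: commit R1 -> on_hand[A=46 B=52 C=43] avail[A=46 B=52 C=43] open={}
Step 3: reserve R2 C 3 -> on_hand[A=46 B=52 C=43] avail[A=46 B=52 C=40] open={R2}
Step 4: commit R2 -> on_hand[A=46 B=52 C=40] avail[A=46 B=52 C=40] open={}
Step 5: reserve R3 C 3 -> on_hand[A=46 B=52 C=40] avail[A=46 B=52 C=37] open={R3}
Step 6: reserve R4 B 9 -> on_hand[A=46 B=52 C=40] avail[A=46 B=43 C=37] open={R3,R4}
Step 7: commit R4 -> on_hand[A=46 B=43 C=40] avail[A=46 B=43 C=37] open={R3}
Step 8: reserve R5 C 6 -> on_hand[A=46 B=43 C=40] avail[A=46 B=43 C=31] open={R3,R5}
Step 9: commit R5 -> on_hand[A=46 B=43 C=34] avail[A=46 B=43 C=31] open={R3}
Step 10: reserve R6 A 1 -> on_hand[A=46 B=43 C=34] avail[A=45 B=43 C=31] open={R3,R6}
Step 11: commit R6 -> on_hand[A=45 B=43 C=34] avail[A=45 B=43 C=31] open={R3}
Step 12: reserve R7 A 6 -> on_hand[A=45 B=43 C=34] avail[A=39 B=43 C=31] open={R3,R7}
Step 13: reserve R8 A 5 -> on_hand[A=45 B=43 C=34] avail[A=34 B=43 C=31] open={R3,R7,R8}
Step 14: commit R8 -> on_hand[A=40 B=43 C=34] avail[A=34 B=43 C=31] open={R3,R7}
Step 15: commit R7 -> on_hand[A=34 B=43 C=34] avail[A=34 B=43 C=31] open={R3}
Step 16: cancel R3 -> on_hand[A=34 B=43 C=34] avail[A=34 B=43 C=34] open={}
Step 17: reserve R9 C 9 -> on_hand[A=34 B=43 C=34] avail[A=34 B=43 C=25] open={R9}
Step 18: commit R9 -> on_hand[A=34 B=43 C=25] avail[A=34 B=43 C=25] open={}
Step 19: reserve R10 A 6 -> on_hand[A=34 B=43 C=25] avail[A=28 B=43 C=25] open={R10}
Step 20: reserve R11 A 5 -> on_hand[A=34 B=43 C=25] avail[A=23 B=43 C=25] open={R10,R11}
Step 21: reserve R12 B 6 -> on_hand[A=34 B=43 C=25] avail[A=23 B=37 C=25] open={R10,R11,R12}
Step 22: commit R11 -> on_hand[A=29 B=43 C=25] avail[A=23 B=37 C=25] open={R10,R12}
Step 23: cancel R10 -> on_hand[A=29 B=43 C=25] avail[A=29 B=37 C=25] open={R12}
Final available[C] = 25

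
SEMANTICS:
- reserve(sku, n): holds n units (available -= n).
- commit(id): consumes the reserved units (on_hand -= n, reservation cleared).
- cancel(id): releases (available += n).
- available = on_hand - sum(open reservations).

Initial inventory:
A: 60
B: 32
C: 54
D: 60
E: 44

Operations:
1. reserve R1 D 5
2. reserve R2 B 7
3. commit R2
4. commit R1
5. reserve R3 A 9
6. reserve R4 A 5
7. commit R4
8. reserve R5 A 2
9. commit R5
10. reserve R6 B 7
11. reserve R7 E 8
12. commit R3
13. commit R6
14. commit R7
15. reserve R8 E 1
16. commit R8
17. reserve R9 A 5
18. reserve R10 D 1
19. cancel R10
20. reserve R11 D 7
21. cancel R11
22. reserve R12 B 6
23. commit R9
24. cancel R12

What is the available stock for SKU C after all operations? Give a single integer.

Step 1: reserve R1 D 5 -> on_hand[A=60 B=32 C=54 D=60 E=44] avail[A=60 B=32 C=54 D=55 E=44] open={R1}
Step 2: reserve R2 B 7 -> on_hand[A=60 B=32 C=54 D=60 E=44] avail[A=60 B=25 C=54 D=55 E=44] open={R1,R2}
Step 3: commit R2 -> on_hand[A=60 B=25 C=54 D=60 E=44] avail[A=60 B=25 C=54 D=55 E=44] open={R1}
Step 4: commit R1 -> on_hand[A=60 B=25 C=54 D=55 E=44] avail[A=60 B=25 C=54 D=55 E=44] open={}
Step 5: reserve R3 A 9 -> on_hand[A=60 B=25 C=54 D=55 E=44] avail[A=51 B=25 C=54 D=55 E=44] open={R3}
Step 6: reserve R4 A 5 -> on_hand[A=60 B=25 C=54 D=55 E=44] avail[A=46 B=25 C=54 D=55 E=44] open={R3,R4}
Step 7: commit R4 -> on_hand[A=55 B=25 C=54 D=55 E=44] avail[A=46 B=25 C=54 D=55 E=44] open={R3}
Step 8: reserve R5 A 2 -> on_hand[A=55 B=25 C=54 D=55 E=44] avail[A=44 B=25 C=54 D=55 E=44] open={R3,R5}
Step 9: commit R5 -> on_hand[A=53 B=25 C=54 D=55 E=44] avail[A=44 B=25 C=54 D=55 E=44] open={R3}
Step 10: reserve R6 B 7 -> on_hand[A=53 B=25 C=54 D=55 E=44] avail[A=44 B=18 C=54 D=55 E=44] open={R3,R6}
Step 11: reserve R7 E 8 -> on_hand[A=53 B=25 C=54 D=55 E=44] avail[A=44 B=18 C=54 D=55 E=36] open={R3,R6,R7}
Step 12: commit R3 -> on_hand[A=44 B=25 C=54 D=55 E=44] avail[A=44 B=18 C=54 D=55 E=36] open={R6,R7}
Step 13: commit R6 -> on_hand[A=44 B=18 C=54 D=55 E=44] avail[A=44 B=18 C=54 D=55 E=36] open={R7}
Step 14: commit R7 -> on_hand[A=44 B=18 C=54 D=55 E=36] avail[A=44 B=18 C=54 D=55 E=36] open={}
Step 15: reserve R8 E 1 -> on_hand[A=44 B=18 C=54 D=55 E=36] avail[A=44 B=18 C=54 D=55 E=35] open={R8}
Step 16: commit R8 -> on_hand[A=44 B=18 C=54 D=55 E=35] avail[A=44 B=18 C=54 D=55 E=35] open={}
Step 17: reserve R9 A 5 -> on_hand[A=44 B=18 C=54 D=55 E=35] avail[A=39 B=18 C=54 D=55 E=35] open={R9}
Step 18: reserve R10 D 1 -> on_hand[A=44 B=18 C=54 D=55 E=35] avail[A=39 B=18 C=54 D=54 E=35] open={R10,R9}
Step 19: cancel R10 -> on_hand[A=44 B=18 C=54 D=55 E=35] avail[A=39 B=18 C=54 D=55 E=35] open={R9}
Step 20: reserve R11 D 7 -> on_hand[A=44 B=18 C=54 D=55 E=35] avail[A=39 B=18 C=54 D=48 E=35] open={R11,R9}
Step 21: cancel R11 -> on_hand[A=44 B=18 C=54 D=55 E=35] avail[A=39 B=18 C=54 D=55 E=35] open={R9}
Step 22: reserve R12 B 6 -> on_hand[A=44 B=18 C=54 D=55 E=35] avail[A=39 B=12 C=54 D=55 E=35] open={R12,R9}
Step 23: commit R9 -> on_hand[A=39 B=18 C=54 D=55 E=35] avail[A=39 B=12 C=54 D=55 E=35] open={R12}
Step 24: cancel R12 -> on_hand[A=39 B=18 C=54 D=55 E=35] avail[A=39 B=18 C=54 D=55 E=35] open={}
Final available[C] = 54

Answer: 54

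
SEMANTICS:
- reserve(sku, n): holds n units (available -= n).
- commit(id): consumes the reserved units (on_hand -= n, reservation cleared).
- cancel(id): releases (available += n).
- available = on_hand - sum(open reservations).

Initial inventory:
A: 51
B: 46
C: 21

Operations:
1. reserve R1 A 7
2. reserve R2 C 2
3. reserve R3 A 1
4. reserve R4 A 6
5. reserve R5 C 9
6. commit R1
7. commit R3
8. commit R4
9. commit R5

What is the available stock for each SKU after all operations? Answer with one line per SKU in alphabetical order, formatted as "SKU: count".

Answer: A: 37
B: 46
C: 10

Derivation:
Step 1: reserve R1 A 7 -> on_hand[A=51 B=46 C=21] avail[A=44 B=46 C=21] open={R1}
Step 2: reserve R2 C 2 -> on_hand[A=51 B=46 C=21] avail[A=44 B=46 C=19] open={R1,R2}
Step 3: reserve R3 A 1 -> on_hand[A=51 B=46 C=21] avail[A=43 B=46 C=19] open={R1,R2,R3}
Step 4: reserve R4 A 6 -> on_hand[A=51 B=46 C=21] avail[A=37 B=46 C=19] open={R1,R2,R3,R4}
Step 5: reserve R5 C 9 -> on_hand[A=51 B=46 C=21] avail[A=37 B=46 C=10] open={R1,R2,R3,R4,R5}
Step 6: commit R1 -> on_hand[A=44 B=46 C=21] avail[A=37 B=46 C=10] open={R2,R3,R4,R5}
Step 7: commit R3 -> on_hand[A=43 B=46 C=21] avail[A=37 B=46 C=10] open={R2,R4,R5}
Step 8: commit R4 -> on_hand[A=37 B=46 C=21] avail[A=37 B=46 C=10] open={R2,R5}
Step 9: commit R5 -> on_hand[A=37 B=46 C=12] avail[A=37 B=46 C=10] open={R2}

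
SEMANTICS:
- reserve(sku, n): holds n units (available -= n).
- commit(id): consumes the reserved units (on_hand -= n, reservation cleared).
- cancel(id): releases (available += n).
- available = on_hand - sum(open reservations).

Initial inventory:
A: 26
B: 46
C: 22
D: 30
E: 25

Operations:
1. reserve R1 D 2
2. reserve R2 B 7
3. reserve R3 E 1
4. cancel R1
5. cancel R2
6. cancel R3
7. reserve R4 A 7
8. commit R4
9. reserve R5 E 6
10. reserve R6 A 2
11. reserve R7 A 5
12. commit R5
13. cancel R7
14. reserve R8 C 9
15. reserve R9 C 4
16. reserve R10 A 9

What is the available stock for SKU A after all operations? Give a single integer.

Step 1: reserve R1 D 2 -> on_hand[A=26 B=46 C=22 D=30 E=25] avail[A=26 B=46 C=22 D=28 E=25] open={R1}
Step 2: reserve R2 B 7 -> on_hand[A=26 B=46 C=22 D=30 E=25] avail[A=26 B=39 C=22 D=28 E=25] open={R1,R2}
Step 3: reserve R3 E 1 -> on_hand[A=26 B=46 C=22 D=30 E=25] avail[A=26 B=39 C=22 D=28 E=24] open={R1,R2,R3}
Step 4: cancel R1 -> on_hand[A=26 B=46 C=22 D=30 E=25] avail[A=26 B=39 C=22 D=30 E=24] open={R2,R3}
Step 5: cancel R2 -> on_hand[A=26 B=46 C=22 D=30 E=25] avail[A=26 B=46 C=22 D=30 E=24] open={R3}
Step 6: cancel R3 -> on_hand[A=26 B=46 C=22 D=30 E=25] avail[A=26 B=46 C=22 D=30 E=25] open={}
Step 7: reserve R4 A 7 -> on_hand[A=26 B=46 C=22 D=30 E=25] avail[A=19 B=46 C=22 D=30 E=25] open={R4}
Step 8: commit R4 -> on_hand[A=19 B=46 C=22 D=30 E=25] avail[A=19 B=46 C=22 D=30 E=25] open={}
Step 9: reserve R5 E 6 -> on_hand[A=19 B=46 C=22 D=30 E=25] avail[A=19 B=46 C=22 D=30 E=19] open={R5}
Step 10: reserve R6 A 2 -> on_hand[A=19 B=46 C=22 D=30 E=25] avail[A=17 B=46 C=22 D=30 E=19] open={R5,R6}
Step 11: reserve R7 A 5 -> on_hand[A=19 B=46 C=22 D=30 E=25] avail[A=12 B=46 C=22 D=30 E=19] open={R5,R6,R7}
Step 12: commit R5 -> on_hand[A=19 B=46 C=22 D=30 E=19] avail[A=12 B=46 C=22 D=30 E=19] open={R6,R7}
Step 13: cancel R7 -> on_hand[A=19 B=46 C=22 D=30 E=19] avail[A=17 B=46 C=22 D=30 E=19] open={R6}
Step 14: reserve R8 C 9 -> on_hand[A=19 B=46 C=22 D=30 E=19] avail[A=17 B=46 C=13 D=30 E=19] open={R6,R8}
Step 15: reserve R9 C 4 -> on_hand[A=19 B=46 C=22 D=30 E=19] avail[A=17 B=46 C=9 D=30 E=19] open={R6,R8,R9}
Step 16: reserve R10 A 9 -> on_hand[A=19 B=46 C=22 D=30 E=19] avail[A=8 B=46 C=9 D=30 E=19] open={R10,R6,R8,R9}
Final available[A] = 8

Answer: 8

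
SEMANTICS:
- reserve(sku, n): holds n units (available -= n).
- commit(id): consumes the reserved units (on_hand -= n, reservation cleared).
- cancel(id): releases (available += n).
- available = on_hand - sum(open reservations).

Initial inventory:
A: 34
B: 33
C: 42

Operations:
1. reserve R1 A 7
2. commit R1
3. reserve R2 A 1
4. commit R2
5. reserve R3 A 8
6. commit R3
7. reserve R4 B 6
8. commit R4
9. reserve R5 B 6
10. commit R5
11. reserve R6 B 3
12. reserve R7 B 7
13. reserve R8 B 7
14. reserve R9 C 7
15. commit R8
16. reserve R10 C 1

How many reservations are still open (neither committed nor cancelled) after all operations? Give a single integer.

Step 1: reserve R1 A 7 -> on_hand[A=34 B=33 C=42] avail[A=27 B=33 C=42] open={R1}
Step 2: commit R1 -> on_hand[A=27 B=33 C=42] avail[A=27 B=33 C=42] open={}
Step 3: reserve R2 A 1 -> on_hand[A=27 B=33 C=42] avail[A=26 B=33 C=42] open={R2}
Step 4: commit R2 -> on_hand[A=26 B=33 C=42] avail[A=26 B=33 C=42] open={}
Step 5: reserve R3 A 8 -> on_hand[A=26 B=33 C=42] avail[A=18 B=33 C=42] open={R3}
Step 6: commit R3 -> on_hand[A=18 B=33 C=42] avail[A=18 B=33 C=42] open={}
Step 7: reserve R4 B 6 -> on_hand[A=18 B=33 C=42] avail[A=18 B=27 C=42] open={R4}
Step 8: commit R4 -> on_hand[A=18 B=27 C=42] avail[A=18 B=27 C=42] open={}
Step 9: reserve R5 B 6 -> on_hand[A=18 B=27 C=42] avail[A=18 B=21 C=42] open={R5}
Step 10: commit R5 -> on_hand[A=18 B=21 C=42] avail[A=18 B=21 C=42] open={}
Step 11: reserve R6 B 3 -> on_hand[A=18 B=21 C=42] avail[A=18 B=18 C=42] open={R6}
Step 12: reserve R7 B 7 -> on_hand[A=18 B=21 C=42] avail[A=18 B=11 C=42] open={R6,R7}
Step 13: reserve R8 B 7 -> on_hand[A=18 B=21 C=42] avail[A=18 B=4 C=42] open={R6,R7,R8}
Step 14: reserve R9 C 7 -> on_hand[A=18 B=21 C=42] avail[A=18 B=4 C=35] open={R6,R7,R8,R9}
Step 15: commit R8 -> on_hand[A=18 B=14 C=42] avail[A=18 B=4 C=35] open={R6,R7,R9}
Step 16: reserve R10 C 1 -> on_hand[A=18 B=14 C=42] avail[A=18 B=4 C=34] open={R10,R6,R7,R9}
Open reservations: ['R10', 'R6', 'R7', 'R9'] -> 4

Answer: 4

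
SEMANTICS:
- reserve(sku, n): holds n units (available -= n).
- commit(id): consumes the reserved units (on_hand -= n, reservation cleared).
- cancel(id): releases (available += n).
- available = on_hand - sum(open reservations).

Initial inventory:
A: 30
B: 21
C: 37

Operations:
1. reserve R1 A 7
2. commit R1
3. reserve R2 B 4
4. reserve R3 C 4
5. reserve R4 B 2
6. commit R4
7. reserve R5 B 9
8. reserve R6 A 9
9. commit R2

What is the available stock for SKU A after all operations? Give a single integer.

Answer: 14

Derivation:
Step 1: reserve R1 A 7 -> on_hand[A=30 B=21 C=37] avail[A=23 B=21 C=37] open={R1}
Step 2: commit R1 -> on_hand[A=23 B=21 C=37] avail[A=23 B=21 C=37] open={}
Step 3: reserve R2 B 4 -> on_hand[A=23 B=21 C=37] avail[A=23 B=17 C=37] open={R2}
Step 4: reserve R3 C 4 -> on_hand[A=23 B=21 C=37] avail[A=23 B=17 C=33] open={R2,R3}
Step 5: reserve R4 B 2 -> on_hand[A=23 B=21 C=37] avail[A=23 B=15 C=33] open={R2,R3,R4}
Step 6: commit R4 -> on_hand[A=23 B=19 C=37] avail[A=23 B=15 C=33] open={R2,R3}
Step 7: reserve R5 B 9 -> on_hand[A=23 B=19 C=37] avail[A=23 B=6 C=33] open={R2,R3,R5}
Step 8: reserve R6 A 9 -> on_hand[A=23 B=19 C=37] avail[A=14 B=6 C=33] open={R2,R3,R5,R6}
Step 9: commit R2 -> on_hand[A=23 B=15 C=37] avail[A=14 B=6 C=33] open={R3,R5,R6}
Final available[A] = 14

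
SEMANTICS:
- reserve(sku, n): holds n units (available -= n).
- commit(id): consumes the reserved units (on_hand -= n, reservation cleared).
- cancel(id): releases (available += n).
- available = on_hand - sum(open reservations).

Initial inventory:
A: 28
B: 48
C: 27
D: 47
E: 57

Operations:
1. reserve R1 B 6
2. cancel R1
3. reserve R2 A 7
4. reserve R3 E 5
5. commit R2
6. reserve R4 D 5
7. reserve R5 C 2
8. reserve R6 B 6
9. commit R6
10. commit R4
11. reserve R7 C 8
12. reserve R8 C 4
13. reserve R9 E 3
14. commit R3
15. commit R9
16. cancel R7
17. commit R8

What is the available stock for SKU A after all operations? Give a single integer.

Step 1: reserve R1 B 6 -> on_hand[A=28 B=48 C=27 D=47 E=57] avail[A=28 B=42 C=27 D=47 E=57] open={R1}
Step 2: cancel R1 -> on_hand[A=28 B=48 C=27 D=47 E=57] avail[A=28 B=48 C=27 D=47 E=57] open={}
Step 3: reserve R2 A 7 -> on_hand[A=28 B=48 C=27 D=47 E=57] avail[A=21 B=48 C=27 D=47 E=57] open={R2}
Step 4: reserve R3 E 5 -> on_hand[A=28 B=48 C=27 D=47 E=57] avail[A=21 B=48 C=27 D=47 E=52] open={R2,R3}
Step 5: commit R2 -> on_hand[A=21 B=48 C=27 D=47 E=57] avail[A=21 B=48 C=27 D=47 E=52] open={R3}
Step 6: reserve R4 D 5 -> on_hand[A=21 B=48 C=27 D=47 E=57] avail[A=21 B=48 C=27 D=42 E=52] open={R3,R4}
Step 7: reserve R5 C 2 -> on_hand[A=21 B=48 C=27 D=47 E=57] avail[A=21 B=48 C=25 D=42 E=52] open={R3,R4,R5}
Step 8: reserve R6 B 6 -> on_hand[A=21 B=48 C=27 D=47 E=57] avail[A=21 B=42 C=25 D=42 E=52] open={R3,R4,R5,R6}
Step 9: commit R6 -> on_hand[A=21 B=42 C=27 D=47 E=57] avail[A=21 B=42 C=25 D=42 E=52] open={R3,R4,R5}
Step 10: commit R4 -> on_hand[A=21 B=42 C=27 D=42 E=57] avail[A=21 B=42 C=25 D=42 E=52] open={R3,R5}
Step 11: reserve R7 C 8 -> on_hand[A=21 B=42 C=27 D=42 E=57] avail[A=21 B=42 C=17 D=42 E=52] open={R3,R5,R7}
Step 12: reserve R8 C 4 -> on_hand[A=21 B=42 C=27 D=42 E=57] avail[A=21 B=42 C=13 D=42 E=52] open={R3,R5,R7,R8}
Step 13: reserve R9 E 3 -> on_hand[A=21 B=42 C=27 D=42 E=57] avail[A=21 B=42 C=13 D=42 E=49] open={R3,R5,R7,R8,R9}
Step 14: commit R3 -> on_hand[A=21 B=42 C=27 D=42 E=52] avail[A=21 B=42 C=13 D=42 E=49] open={R5,R7,R8,R9}
Step 15: commit R9 -> on_hand[A=21 B=42 C=27 D=42 E=49] avail[A=21 B=42 C=13 D=42 E=49] open={R5,R7,R8}
Step 16: cancel R7 -> on_hand[A=21 B=42 C=27 D=42 E=49] avail[A=21 B=42 C=21 D=42 E=49] open={R5,R8}
Step 17: commit R8 -> on_hand[A=21 B=42 C=23 D=42 E=49] avail[A=21 B=42 C=21 D=42 E=49] open={R5}
Final available[A] = 21

Answer: 21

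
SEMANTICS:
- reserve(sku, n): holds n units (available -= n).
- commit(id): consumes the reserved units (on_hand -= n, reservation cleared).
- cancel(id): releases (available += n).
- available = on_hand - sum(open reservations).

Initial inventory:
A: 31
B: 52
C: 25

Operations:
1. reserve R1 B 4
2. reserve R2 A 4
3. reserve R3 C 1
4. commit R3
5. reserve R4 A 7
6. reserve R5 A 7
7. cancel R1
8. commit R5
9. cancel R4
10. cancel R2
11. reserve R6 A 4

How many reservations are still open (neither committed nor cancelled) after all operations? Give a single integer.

Answer: 1

Derivation:
Step 1: reserve R1 B 4 -> on_hand[A=31 B=52 C=25] avail[A=31 B=48 C=25] open={R1}
Step 2: reserve R2 A 4 -> on_hand[A=31 B=52 C=25] avail[A=27 B=48 C=25] open={R1,R2}
Step 3: reserve R3 C 1 -> on_hand[A=31 B=52 C=25] avail[A=27 B=48 C=24] open={R1,R2,R3}
Step 4: commit R3 -> on_hand[A=31 B=52 C=24] avail[A=27 B=48 C=24] open={R1,R2}
Step 5: reserve R4 A 7 -> on_hand[A=31 B=52 C=24] avail[A=20 B=48 C=24] open={R1,R2,R4}
Step 6: reserve R5 A 7 -> on_hand[A=31 B=52 C=24] avail[A=13 B=48 C=24] open={R1,R2,R4,R5}
Step 7: cancel R1 -> on_hand[A=31 B=52 C=24] avail[A=13 B=52 C=24] open={R2,R4,R5}
Step 8: commit R5 -> on_hand[A=24 B=52 C=24] avail[A=13 B=52 C=24] open={R2,R4}
Step 9: cancel R4 -> on_hand[A=24 B=52 C=24] avail[A=20 B=52 C=24] open={R2}
Step 10: cancel R2 -> on_hand[A=24 B=52 C=24] avail[A=24 B=52 C=24] open={}
Step 11: reserve R6 A 4 -> on_hand[A=24 B=52 C=24] avail[A=20 B=52 C=24] open={R6}
Open reservations: ['R6'] -> 1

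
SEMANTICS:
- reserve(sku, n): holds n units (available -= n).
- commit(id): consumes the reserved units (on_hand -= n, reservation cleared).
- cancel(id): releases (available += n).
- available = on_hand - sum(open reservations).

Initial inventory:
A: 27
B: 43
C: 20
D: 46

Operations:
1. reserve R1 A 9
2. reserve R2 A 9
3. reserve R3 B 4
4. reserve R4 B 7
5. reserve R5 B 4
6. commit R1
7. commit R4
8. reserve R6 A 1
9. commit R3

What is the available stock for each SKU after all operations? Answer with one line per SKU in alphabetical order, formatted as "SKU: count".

Step 1: reserve R1 A 9 -> on_hand[A=27 B=43 C=20 D=46] avail[A=18 B=43 C=20 D=46] open={R1}
Step 2: reserve R2 A 9 -> on_hand[A=27 B=43 C=20 D=46] avail[A=9 B=43 C=20 D=46] open={R1,R2}
Step 3: reserve R3 B 4 -> on_hand[A=27 B=43 C=20 D=46] avail[A=9 B=39 C=20 D=46] open={R1,R2,R3}
Step 4: reserve R4 B 7 -> on_hand[A=27 B=43 C=20 D=46] avail[A=9 B=32 C=20 D=46] open={R1,R2,R3,R4}
Step 5: reserve R5 B 4 -> on_hand[A=27 B=43 C=20 D=46] avail[A=9 B=28 C=20 D=46] open={R1,R2,R3,R4,R5}
Step 6: commit R1 -> on_hand[A=18 B=43 C=20 D=46] avail[A=9 B=28 C=20 D=46] open={R2,R3,R4,R5}
Step 7: commit R4 -> on_hand[A=18 B=36 C=20 D=46] avail[A=9 B=28 C=20 D=46] open={R2,R3,R5}
Step 8: reserve R6 A 1 -> on_hand[A=18 B=36 C=20 D=46] avail[A=8 B=28 C=20 D=46] open={R2,R3,R5,R6}
Step 9: commit R3 -> on_hand[A=18 B=32 C=20 D=46] avail[A=8 B=28 C=20 D=46] open={R2,R5,R6}

Answer: A: 8
B: 28
C: 20
D: 46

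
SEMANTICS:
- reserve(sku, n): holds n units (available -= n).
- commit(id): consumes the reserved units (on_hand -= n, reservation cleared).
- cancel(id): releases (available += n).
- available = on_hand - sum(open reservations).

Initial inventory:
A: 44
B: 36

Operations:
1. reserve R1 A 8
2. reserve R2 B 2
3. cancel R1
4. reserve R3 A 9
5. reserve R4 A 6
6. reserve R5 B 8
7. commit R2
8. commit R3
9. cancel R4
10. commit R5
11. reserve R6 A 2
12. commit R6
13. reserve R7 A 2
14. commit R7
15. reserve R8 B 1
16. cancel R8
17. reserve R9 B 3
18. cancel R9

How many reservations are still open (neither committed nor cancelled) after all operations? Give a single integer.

Step 1: reserve R1 A 8 -> on_hand[A=44 B=36] avail[A=36 B=36] open={R1}
Step 2: reserve R2 B 2 -> on_hand[A=44 B=36] avail[A=36 B=34] open={R1,R2}
Step 3: cancel R1 -> on_hand[A=44 B=36] avail[A=44 B=34] open={R2}
Step 4: reserve R3 A 9 -> on_hand[A=44 B=36] avail[A=35 B=34] open={R2,R3}
Step 5: reserve R4 A 6 -> on_hand[A=44 B=36] avail[A=29 B=34] open={R2,R3,R4}
Step 6: reserve R5 B 8 -> on_hand[A=44 B=36] avail[A=29 B=26] open={R2,R3,R4,R5}
Step 7: commit R2 -> on_hand[A=44 B=34] avail[A=29 B=26] open={R3,R4,R5}
Step 8: commit R3 -> on_hand[A=35 B=34] avail[A=29 B=26] open={R4,R5}
Step 9: cancel R4 -> on_hand[A=35 B=34] avail[A=35 B=26] open={R5}
Step 10: commit R5 -> on_hand[A=35 B=26] avail[A=35 B=26] open={}
Step 11: reserve R6 A 2 -> on_hand[A=35 B=26] avail[A=33 B=26] open={R6}
Step 12: commit R6 -> on_hand[A=33 B=26] avail[A=33 B=26] open={}
Step 13: reserve R7 A 2 -> on_hand[A=33 B=26] avail[A=31 B=26] open={R7}
Step 14: commit R7 -> on_hand[A=31 B=26] avail[A=31 B=26] open={}
Step 15: reserve R8 B 1 -> on_hand[A=31 B=26] avail[A=31 B=25] open={R8}
Step 16: cancel R8 -> on_hand[A=31 B=26] avail[A=31 B=26] open={}
Step 17: reserve R9 B 3 -> on_hand[A=31 B=26] avail[A=31 B=23] open={R9}
Step 18: cancel R9 -> on_hand[A=31 B=26] avail[A=31 B=26] open={}
Open reservations: [] -> 0

Answer: 0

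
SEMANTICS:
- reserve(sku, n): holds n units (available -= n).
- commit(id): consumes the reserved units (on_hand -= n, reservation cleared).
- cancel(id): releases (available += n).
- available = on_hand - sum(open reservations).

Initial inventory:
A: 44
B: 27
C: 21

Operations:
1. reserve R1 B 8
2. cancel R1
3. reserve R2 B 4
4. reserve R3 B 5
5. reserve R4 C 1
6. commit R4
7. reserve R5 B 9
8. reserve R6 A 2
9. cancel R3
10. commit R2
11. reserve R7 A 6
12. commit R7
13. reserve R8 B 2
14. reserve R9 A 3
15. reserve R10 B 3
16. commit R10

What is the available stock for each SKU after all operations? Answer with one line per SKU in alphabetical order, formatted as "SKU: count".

Step 1: reserve R1 B 8 -> on_hand[A=44 B=27 C=21] avail[A=44 B=19 C=21] open={R1}
Step 2: cancel R1 -> on_hand[A=44 B=27 C=21] avail[A=44 B=27 C=21] open={}
Step 3: reserve R2 B 4 -> on_hand[A=44 B=27 C=21] avail[A=44 B=23 C=21] open={R2}
Step 4: reserve R3 B 5 -> on_hand[A=44 B=27 C=21] avail[A=44 B=18 C=21] open={R2,R3}
Step 5: reserve R4 C 1 -> on_hand[A=44 B=27 C=21] avail[A=44 B=18 C=20] open={R2,R3,R4}
Step 6: commit R4 -> on_hand[A=44 B=27 C=20] avail[A=44 B=18 C=20] open={R2,R3}
Step 7: reserve R5 B 9 -> on_hand[A=44 B=27 C=20] avail[A=44 B=9 C=20] open={R2,R3,R5}
Step 8: reserve R6 A 2 -> on_hand[A=44 B=27 C=20] avail[A=42 B=9 C=20] open={R2,R3,R5,R6}
Step 9: cancel R3 -> on_hand[A=44 B=27 C=20] avail[A=42 B=14 C=20] open={R2,R5,R6}
Step 10: commit R2 -> on_hand[A=44 B=23 C=20] avail[A=42 B=14 C=20] open={R5,R6}
Step 11: reserve R7 A 6 -> on_hand[A=44 B=23 C=20] avail[A=36 B=14 C=20] open={R5,R6,R7}
Step 12: commit R7 -> on_hand[A=38 B=23 C=20] avail[A=36 B=14 C=20] open={R5,R6}
Step 13: reserve R8 B 2 -> on_hand[A=38 B=23 C=20] avail[A=36 B=12 C=20] open={R5,R6,R8}
Step 14: reserve R9 A 3 -> on_hand[A=38 B=23 C=20] avail[A=33 B=12 C=20] open={R5,R6,R8,R9}
Step 15: reserve R10 B 3 -> on_hand[A=38 B=23 C=20] avail[A=33 B=9 C=20] open={R10,R5,R6,R8,R9}
Step 16: commit R10 -> on_hand[A=38 B=20 C=20] avail[A=33 B=9 C=20] open={R5,R6,R8,R9}

Answer: A: 33
B: 9
C: 20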